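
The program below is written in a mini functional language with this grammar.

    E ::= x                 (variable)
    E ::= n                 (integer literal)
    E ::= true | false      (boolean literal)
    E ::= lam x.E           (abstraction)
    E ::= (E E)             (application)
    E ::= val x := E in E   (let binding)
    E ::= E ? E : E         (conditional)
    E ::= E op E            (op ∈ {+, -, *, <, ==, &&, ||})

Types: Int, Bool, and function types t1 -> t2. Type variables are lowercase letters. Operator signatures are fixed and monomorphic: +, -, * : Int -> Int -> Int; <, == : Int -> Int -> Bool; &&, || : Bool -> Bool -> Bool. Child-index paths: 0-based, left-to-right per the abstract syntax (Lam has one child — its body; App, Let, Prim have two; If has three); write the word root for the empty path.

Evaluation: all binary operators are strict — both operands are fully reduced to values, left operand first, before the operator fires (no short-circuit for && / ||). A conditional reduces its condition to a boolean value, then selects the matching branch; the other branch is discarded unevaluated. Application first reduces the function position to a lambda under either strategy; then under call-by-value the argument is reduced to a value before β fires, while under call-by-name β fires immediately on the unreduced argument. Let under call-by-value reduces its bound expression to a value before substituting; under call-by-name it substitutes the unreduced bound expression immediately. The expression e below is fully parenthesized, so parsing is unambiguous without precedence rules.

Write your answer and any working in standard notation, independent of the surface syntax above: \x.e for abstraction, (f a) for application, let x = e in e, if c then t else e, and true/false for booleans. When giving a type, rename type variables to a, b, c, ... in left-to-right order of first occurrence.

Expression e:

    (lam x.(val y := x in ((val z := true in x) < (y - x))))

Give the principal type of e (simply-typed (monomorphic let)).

Working:
x : a
let y : a
let z : Bool
x : a
  unify a ~ Int
y : Int
  unify Int ~ Int
x : Int
  unify Int ~ Int
  unify Int ~ Int
\x._ : Int -> Bool

Answer: Int -> Bool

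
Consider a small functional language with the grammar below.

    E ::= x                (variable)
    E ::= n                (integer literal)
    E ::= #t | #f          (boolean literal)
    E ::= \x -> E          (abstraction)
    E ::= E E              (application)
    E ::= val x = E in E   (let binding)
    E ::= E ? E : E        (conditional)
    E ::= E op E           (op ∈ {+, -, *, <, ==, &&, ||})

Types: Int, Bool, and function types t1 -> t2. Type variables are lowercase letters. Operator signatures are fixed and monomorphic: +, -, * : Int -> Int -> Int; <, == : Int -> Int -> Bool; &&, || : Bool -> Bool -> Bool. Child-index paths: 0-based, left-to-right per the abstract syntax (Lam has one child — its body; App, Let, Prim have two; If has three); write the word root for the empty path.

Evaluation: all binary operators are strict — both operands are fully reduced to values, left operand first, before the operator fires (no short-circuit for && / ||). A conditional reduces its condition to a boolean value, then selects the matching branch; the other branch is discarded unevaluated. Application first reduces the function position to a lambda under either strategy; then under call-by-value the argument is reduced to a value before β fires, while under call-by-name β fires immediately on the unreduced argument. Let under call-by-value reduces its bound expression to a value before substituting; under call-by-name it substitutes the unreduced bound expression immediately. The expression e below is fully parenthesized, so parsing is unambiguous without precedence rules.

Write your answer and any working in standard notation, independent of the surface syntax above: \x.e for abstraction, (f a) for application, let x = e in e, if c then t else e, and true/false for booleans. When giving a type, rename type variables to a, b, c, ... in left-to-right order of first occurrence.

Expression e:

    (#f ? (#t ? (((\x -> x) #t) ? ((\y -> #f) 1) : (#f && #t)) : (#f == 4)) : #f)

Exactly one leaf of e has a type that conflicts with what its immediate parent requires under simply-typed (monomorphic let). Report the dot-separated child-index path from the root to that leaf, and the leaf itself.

Working:
  unify Bool ~ Bool
  unify Bool ~ Bool
x : a
\x._ : a -> a
  unify a -> a ~ Bool -> b
  unify a ~ Bool
  unify Bool ~ b
_ _ : Bool
  unify Bool ~ Bool
\y._ : c -> Bool
  unify c -> Bool ~ Int -> d
  unify c ~ Int
  unify Bool ~ d
_ _ : Bool
  unify Bool ~ Bool
  unify Bool ~ Bool
  unify Bool ~ Bool
  unify Bool ~ Int
  FAIL: mismatch Bool ~ Int

Answer: 1.2.0 : false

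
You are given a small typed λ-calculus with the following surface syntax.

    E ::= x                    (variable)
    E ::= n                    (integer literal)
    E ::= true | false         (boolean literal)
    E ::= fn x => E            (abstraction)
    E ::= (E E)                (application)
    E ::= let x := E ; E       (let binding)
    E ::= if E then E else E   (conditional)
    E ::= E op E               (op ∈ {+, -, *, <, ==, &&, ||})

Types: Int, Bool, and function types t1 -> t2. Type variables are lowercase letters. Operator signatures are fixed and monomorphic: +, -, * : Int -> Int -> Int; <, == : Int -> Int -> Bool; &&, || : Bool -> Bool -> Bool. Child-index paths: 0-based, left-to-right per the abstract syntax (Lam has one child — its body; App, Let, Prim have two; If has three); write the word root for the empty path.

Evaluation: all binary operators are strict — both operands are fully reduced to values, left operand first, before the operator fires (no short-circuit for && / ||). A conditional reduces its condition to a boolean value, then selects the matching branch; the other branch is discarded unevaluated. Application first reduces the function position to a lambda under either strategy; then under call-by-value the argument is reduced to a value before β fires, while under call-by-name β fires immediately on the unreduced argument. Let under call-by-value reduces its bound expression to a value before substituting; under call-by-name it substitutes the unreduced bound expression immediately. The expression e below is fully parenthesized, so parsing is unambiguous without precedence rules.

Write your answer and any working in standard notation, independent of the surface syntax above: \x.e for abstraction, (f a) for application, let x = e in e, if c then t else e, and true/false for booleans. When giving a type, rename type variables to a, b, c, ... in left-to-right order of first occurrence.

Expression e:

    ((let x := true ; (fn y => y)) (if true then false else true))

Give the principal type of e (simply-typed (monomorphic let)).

Answer: Bool

Derivation:
let x : Bool
y : a
\y._ : a -> a
  unify Bool ~ Bool
  unify Bool ~ Bool
  unify a -> a ~ Bool -> b
  unify a ~ Bool
  unify Bool ~ b
_ _ : Bool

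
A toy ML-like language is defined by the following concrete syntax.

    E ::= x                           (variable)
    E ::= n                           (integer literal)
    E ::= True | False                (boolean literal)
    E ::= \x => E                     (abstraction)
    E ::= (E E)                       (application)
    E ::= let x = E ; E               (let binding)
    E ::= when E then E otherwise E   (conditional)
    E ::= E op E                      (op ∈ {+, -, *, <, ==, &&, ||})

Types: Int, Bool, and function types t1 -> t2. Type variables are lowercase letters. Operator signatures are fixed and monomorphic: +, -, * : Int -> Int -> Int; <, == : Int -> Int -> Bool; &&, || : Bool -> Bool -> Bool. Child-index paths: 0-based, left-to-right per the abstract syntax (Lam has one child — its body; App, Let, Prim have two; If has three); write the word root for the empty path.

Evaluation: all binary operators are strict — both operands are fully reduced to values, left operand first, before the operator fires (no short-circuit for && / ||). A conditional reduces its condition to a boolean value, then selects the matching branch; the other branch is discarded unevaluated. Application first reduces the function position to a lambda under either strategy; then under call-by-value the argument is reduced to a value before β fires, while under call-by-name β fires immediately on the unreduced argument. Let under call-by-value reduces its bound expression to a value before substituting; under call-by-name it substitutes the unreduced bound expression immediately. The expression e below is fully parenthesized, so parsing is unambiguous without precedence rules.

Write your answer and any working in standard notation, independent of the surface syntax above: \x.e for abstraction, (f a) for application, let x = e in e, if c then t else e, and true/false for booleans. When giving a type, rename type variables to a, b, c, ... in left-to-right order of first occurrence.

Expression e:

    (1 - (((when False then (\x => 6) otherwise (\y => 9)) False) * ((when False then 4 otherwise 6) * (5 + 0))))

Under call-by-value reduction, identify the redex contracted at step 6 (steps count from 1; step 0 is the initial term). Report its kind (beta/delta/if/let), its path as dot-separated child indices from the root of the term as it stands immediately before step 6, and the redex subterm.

Answer: delta at 1 : (9 * 30)

Trace:
step 0: (1 - (((if false then (\x.6) else (\y.9)) false) * ((if false then 4 else 6) * (5 + 0))))
step 1: [if@1.0.0] (1 - (((\y.9) false) * ((if false then 4 else 6) * (5 + 0))))
step 2: [beta@1.0] (1 - (9 * ((if false then 4 else 6) * (5 + 0))))
step 3: [if@1.1.0] (1 - (9 * (6 * (5 + 0))))
step 4: [delta@1.1.1] (1 - (9 * (6 * 5)))
step 5: [delta@1.1] (1 - (9 * 30))
step 6: [delta@1] (1 - 270)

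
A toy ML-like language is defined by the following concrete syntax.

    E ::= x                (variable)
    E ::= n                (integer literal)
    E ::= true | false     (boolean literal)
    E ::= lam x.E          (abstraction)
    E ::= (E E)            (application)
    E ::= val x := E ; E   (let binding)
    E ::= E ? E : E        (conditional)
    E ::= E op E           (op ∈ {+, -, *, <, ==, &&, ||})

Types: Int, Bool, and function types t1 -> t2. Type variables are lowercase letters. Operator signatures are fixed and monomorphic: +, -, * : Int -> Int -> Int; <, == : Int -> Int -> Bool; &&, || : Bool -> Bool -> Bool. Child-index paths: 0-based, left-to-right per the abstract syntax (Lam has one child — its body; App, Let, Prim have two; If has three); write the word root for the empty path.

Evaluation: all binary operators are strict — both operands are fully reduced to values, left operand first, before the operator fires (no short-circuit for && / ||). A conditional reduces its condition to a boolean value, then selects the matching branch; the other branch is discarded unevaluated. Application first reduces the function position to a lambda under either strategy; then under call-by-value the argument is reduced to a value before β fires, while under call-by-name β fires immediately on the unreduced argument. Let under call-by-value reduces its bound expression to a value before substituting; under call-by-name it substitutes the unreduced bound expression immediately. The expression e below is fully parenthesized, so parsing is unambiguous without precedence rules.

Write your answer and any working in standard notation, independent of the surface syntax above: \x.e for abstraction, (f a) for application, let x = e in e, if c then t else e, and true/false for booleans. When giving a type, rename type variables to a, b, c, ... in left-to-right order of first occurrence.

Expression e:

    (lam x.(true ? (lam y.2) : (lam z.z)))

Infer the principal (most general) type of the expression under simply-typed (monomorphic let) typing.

Answer: a -> Int -> Int

Working:
  unify Bool ~ Bool
\y._ : b -> Int
z : c
\z._ : c -> c
  unify b -> Int ~ c -> c
  unify b ~ c
  unify Int ~ c
\x._ : a -> Int -> Int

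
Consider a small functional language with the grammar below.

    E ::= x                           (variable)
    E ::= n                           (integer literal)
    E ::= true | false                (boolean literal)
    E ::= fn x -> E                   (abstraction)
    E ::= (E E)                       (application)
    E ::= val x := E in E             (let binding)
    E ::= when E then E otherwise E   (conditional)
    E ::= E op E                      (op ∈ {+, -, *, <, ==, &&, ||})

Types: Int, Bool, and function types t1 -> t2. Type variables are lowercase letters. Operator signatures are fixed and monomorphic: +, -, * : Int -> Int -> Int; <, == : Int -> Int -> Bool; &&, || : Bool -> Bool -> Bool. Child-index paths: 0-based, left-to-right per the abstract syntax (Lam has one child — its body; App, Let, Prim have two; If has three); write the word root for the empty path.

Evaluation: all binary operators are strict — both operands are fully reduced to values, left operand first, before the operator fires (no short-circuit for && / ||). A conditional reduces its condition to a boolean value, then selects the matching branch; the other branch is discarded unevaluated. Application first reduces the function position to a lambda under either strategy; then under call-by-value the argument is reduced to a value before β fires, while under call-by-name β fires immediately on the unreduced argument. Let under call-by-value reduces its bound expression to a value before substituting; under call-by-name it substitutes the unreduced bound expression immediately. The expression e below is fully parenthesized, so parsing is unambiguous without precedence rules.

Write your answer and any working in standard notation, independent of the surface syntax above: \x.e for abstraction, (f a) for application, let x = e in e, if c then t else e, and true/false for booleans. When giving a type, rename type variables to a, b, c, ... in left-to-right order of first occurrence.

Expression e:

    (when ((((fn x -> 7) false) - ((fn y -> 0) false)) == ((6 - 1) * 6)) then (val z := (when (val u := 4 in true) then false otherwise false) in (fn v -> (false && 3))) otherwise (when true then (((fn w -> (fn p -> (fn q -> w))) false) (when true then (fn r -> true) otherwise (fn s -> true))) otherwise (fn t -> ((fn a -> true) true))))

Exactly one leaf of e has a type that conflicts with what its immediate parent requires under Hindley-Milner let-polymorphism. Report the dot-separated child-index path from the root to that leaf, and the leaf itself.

Answer: 1.1.0.1 : 3

Derivation:
\x._ : a -> Int
  unify a -> Int ~ Bool -> b
  unify a ~ Bool
  unify Int ~ b
_ _ : Int
  unify Int ~ Int
\y._ : c -> Int
  unify c -> Int ~ Bool -> d
  unify c ~ Bool
  unify Int ~ d
_ _ : Int
  unify Int ~ Int
  unify Int ~ Int
  unify Int ~ Int
  unify Int ~ Int
  unify Int ~ Int
  unify Int ~ Int
  unify Int ~ Int
  unify Bool ~ Bool
let u : Int
  unify Bool ~ Bool
  unify Bool ~ Bool
let z : Bool
  unify Bool ~ Bool
  unify Int ~ Bool
  FAIL: mismatch Int ~ Bool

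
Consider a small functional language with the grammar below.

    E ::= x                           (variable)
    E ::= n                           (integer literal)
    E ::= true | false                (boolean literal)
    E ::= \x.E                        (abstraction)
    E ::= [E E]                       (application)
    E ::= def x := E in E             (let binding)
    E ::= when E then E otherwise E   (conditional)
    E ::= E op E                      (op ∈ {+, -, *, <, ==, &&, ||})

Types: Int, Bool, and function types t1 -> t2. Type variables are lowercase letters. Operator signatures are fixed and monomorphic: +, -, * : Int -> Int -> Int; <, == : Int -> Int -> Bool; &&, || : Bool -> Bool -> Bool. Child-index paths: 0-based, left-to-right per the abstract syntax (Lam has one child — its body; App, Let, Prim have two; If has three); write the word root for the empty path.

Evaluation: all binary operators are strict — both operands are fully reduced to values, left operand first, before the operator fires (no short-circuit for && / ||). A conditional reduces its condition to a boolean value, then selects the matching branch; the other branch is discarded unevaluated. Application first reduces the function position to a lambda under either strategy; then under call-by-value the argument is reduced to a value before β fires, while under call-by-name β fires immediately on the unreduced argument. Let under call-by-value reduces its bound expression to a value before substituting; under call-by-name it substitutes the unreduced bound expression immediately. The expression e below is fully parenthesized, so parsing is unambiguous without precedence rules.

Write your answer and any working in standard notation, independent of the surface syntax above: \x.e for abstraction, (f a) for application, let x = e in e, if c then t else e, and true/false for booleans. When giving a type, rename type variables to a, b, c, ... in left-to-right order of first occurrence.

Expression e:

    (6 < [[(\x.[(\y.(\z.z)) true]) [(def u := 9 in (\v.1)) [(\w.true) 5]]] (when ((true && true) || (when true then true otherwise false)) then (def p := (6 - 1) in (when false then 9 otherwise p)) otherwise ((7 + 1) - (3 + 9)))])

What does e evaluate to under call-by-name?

Trace:
step 0: (6 < (((\x.((\y.(\z.z)) true)) ((let u = 9 in (\v.1)) ((\w.true) 5))) (if ((true && true) || (if true then true else false)) then (let p = (6 - 1) in (if false then 9 else p)) else ((7 + 1) - (3 + 9)))))
step 1: [beta@1.0] (6 < (((\y.(\z.z)) true) (if ((true && true) || (if true then true else false)) then (let p = (6 - 1) in (if false then 9 else p)) else ((7 + 1) - (3 + 9)))))
step 2: [beta@1.0] (6 < ((\z.z) (if ((true && true) || (if true then true else false)) then (let p = (6 - 1) in (if false then 9 else p)) else ((7 + 1) - (3 + 9)))))
step 3: [beta@1] (6 < (if ((true && true) || (if true then true else false)) then (let p = (6 - 1) in (if false then 9 else p)) else ((7 + 1) - (3 + 9))))
step 4: [delta@1.0.0] (6 < (if (true || (if true then true else false)) then (let p = (6 - 1) in (if false then 9 else p)) else ((7 + 1) - (3 + 9))))
step 5: [if@1.0.1] (6 < (if (true || true) then (let p = (6 - 1) in (if false then 9 else p)) else ((7 + 1) - (3 + 9))))
step 6: [delta@1.0] (6 < (if true then (let p = (6 - 1) in (if false then 9 else p)) else ((7 + 1) - (3 + 9))))
step 7: [if@1] (6 < (let p = (6 - 1) in (if false then 9 else p)))
step 8: [let@1] (6 < (if false then 9 else (6 - 1)))
step 9: [if@1] (6 < (6 - 1))
step 10: [delta@1] (6 < 5)
step 11: [delta@root] false

Answer: false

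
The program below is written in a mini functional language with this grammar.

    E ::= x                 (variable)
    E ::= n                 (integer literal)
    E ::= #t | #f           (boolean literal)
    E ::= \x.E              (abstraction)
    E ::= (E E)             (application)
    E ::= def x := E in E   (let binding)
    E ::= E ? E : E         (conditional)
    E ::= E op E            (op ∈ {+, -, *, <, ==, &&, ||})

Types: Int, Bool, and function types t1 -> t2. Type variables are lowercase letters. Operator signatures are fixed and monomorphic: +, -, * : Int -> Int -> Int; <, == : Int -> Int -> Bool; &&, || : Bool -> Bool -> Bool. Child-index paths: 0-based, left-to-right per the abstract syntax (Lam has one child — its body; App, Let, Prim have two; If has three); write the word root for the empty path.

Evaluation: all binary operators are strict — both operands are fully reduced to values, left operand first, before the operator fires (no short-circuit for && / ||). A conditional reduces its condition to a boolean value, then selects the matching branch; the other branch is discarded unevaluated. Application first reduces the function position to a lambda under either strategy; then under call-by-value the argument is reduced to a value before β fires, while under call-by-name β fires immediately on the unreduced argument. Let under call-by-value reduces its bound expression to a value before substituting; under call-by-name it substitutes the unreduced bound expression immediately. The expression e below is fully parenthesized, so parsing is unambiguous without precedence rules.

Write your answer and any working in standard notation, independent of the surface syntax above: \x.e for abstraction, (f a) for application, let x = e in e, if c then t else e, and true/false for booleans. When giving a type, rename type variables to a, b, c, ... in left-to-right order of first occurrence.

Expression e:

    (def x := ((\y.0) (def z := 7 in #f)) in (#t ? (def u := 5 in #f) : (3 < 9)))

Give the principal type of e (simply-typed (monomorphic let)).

Trace:
\y._ : a -> Int
let z : Int
  unify a -> Int ~ Bool -> b
  unify a ~ Bool
  unify Int ~ b
_ _ : Int
let x : Int
  unify Bool ~ Bool
let u : Int
  unify Int ~ Int
  unify Int ~ Int
  unify Bool ~ Bool

Answer: Bool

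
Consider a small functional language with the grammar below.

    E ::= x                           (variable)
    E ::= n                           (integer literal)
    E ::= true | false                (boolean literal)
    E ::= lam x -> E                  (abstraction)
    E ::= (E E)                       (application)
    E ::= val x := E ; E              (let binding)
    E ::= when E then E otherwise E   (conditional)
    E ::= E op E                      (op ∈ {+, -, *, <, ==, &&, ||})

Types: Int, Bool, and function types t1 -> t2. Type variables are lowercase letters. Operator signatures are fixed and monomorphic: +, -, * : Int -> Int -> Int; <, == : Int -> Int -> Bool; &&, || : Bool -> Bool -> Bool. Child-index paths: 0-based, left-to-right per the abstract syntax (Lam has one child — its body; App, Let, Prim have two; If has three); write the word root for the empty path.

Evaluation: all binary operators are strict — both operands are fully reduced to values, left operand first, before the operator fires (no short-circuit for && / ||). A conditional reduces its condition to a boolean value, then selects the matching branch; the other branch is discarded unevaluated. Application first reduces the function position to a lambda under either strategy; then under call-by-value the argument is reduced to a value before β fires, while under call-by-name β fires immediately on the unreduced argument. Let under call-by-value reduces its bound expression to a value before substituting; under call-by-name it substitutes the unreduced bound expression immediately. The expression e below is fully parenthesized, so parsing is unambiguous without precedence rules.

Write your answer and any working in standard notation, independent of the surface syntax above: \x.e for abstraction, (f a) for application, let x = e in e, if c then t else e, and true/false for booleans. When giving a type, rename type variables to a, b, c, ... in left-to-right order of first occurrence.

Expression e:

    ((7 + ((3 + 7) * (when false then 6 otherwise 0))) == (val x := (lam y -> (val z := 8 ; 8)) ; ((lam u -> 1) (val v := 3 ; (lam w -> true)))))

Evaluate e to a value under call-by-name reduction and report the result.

Answer: false

Trace:
step 0: ((7 + ((3 + 7) * (if false then 6 else 0))) == (let x = (\y.(let z = 8 in 8)) in ((\u.1) (let v = 3 in (\w.true)))))
step 1: [delta@0.1.0] ((7 + (10 * (if false then 6 else 0))) == (let x = (\y.(let z = 8 in 8)) in ((\u.1) (let v = 3 in (\w.true)))))
step 2: [if@0.1.1] ((7 + (10 * 0)) == (let x = (\y.(let z = 8 in 8)) in ((\u.1) (let v = 3 in (\w.true)))))
step 3: [delta@0.1] ((7 + 0) == (let x = (\y.(let z = 8 in 8)) in ((\u.1) (let v = 3 in (\w.true)))))
step 4: [delta@0] (7 == (let x = (\y.(let z = 8 in 8)) in ((\u.1) (let v = 3 in (\w.true)))))
step 5: [let@1] (7 == ((\u.1) (let v = 3 in (\w.true))))
step 6: [beta@1] (7 == 1)
step 7: [delta@root] false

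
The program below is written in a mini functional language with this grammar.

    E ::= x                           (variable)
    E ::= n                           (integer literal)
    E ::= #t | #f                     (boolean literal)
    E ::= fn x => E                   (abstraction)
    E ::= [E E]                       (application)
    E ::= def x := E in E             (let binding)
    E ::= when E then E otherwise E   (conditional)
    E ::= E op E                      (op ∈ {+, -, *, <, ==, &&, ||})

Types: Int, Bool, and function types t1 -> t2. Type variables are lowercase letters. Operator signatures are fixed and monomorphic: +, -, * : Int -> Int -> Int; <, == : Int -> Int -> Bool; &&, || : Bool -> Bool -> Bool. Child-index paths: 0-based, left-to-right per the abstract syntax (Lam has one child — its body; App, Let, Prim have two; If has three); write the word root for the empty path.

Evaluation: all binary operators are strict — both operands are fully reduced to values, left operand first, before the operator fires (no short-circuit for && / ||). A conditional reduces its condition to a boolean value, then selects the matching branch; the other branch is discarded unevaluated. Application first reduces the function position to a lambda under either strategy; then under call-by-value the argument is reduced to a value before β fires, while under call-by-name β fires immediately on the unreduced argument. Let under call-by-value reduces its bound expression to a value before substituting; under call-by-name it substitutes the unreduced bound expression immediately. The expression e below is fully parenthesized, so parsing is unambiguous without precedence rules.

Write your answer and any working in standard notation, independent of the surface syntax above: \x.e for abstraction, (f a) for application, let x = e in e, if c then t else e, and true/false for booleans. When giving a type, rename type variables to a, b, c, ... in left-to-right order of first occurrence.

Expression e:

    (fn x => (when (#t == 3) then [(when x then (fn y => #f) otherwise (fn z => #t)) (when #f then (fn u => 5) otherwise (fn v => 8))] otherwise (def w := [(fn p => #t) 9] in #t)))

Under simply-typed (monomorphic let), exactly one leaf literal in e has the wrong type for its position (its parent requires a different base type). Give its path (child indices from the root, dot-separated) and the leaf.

Trace:
  unify Bool ~ Int
  FAIL: mismatch Bool ~ Int

Answer: 0.0.0 : true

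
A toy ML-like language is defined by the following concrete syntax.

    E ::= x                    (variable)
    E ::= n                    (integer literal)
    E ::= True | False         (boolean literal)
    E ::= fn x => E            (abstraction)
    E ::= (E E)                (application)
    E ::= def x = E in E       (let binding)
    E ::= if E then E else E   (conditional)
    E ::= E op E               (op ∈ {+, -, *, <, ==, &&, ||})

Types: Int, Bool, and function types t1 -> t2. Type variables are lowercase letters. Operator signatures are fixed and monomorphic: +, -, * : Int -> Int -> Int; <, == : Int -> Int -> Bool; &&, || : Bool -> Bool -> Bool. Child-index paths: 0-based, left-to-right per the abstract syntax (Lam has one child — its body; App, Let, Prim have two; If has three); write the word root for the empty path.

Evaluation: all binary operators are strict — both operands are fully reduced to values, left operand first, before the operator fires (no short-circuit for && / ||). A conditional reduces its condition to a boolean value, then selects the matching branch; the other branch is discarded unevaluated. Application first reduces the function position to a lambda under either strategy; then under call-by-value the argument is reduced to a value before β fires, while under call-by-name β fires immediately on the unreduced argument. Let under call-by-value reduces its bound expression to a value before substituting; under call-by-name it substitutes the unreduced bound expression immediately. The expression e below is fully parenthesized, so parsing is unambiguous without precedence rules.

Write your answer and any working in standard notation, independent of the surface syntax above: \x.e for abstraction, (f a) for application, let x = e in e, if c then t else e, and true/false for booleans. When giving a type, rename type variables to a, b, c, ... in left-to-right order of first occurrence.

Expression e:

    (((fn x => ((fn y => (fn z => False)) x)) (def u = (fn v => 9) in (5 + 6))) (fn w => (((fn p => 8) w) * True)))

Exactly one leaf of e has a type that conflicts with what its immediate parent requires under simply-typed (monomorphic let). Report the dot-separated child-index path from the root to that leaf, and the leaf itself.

Derivation:
\z._ : c -> Bool
\y._ : b -> c -> Bool
x : a
  unify b -> c -> Bool ~ a -> d
  unify b ~ a
  unify c -> Bool ~ d
_ _ : c -> Bool
\x._ : a -> c -> Bool
\v._ : e -> Int
let u : e -> Int
  unify Int ~ Int
  unify Int ~ Int
  unify a -> c -> Bool ~ Int -> f
  unify a ~ Int
  unify c -> Bool ~ f
_ _ : c -> Bool
\p._ : h -> Int
w : g
  unify h -> Int ~ g -> i
  unify h ~ g
  unify Int ~ i
_ _ : Int
  unify Int ~ Int
  unify Bool ~ Int
  FAIL: mismatch Bool ~ Int

Answer: 1.0.1 : true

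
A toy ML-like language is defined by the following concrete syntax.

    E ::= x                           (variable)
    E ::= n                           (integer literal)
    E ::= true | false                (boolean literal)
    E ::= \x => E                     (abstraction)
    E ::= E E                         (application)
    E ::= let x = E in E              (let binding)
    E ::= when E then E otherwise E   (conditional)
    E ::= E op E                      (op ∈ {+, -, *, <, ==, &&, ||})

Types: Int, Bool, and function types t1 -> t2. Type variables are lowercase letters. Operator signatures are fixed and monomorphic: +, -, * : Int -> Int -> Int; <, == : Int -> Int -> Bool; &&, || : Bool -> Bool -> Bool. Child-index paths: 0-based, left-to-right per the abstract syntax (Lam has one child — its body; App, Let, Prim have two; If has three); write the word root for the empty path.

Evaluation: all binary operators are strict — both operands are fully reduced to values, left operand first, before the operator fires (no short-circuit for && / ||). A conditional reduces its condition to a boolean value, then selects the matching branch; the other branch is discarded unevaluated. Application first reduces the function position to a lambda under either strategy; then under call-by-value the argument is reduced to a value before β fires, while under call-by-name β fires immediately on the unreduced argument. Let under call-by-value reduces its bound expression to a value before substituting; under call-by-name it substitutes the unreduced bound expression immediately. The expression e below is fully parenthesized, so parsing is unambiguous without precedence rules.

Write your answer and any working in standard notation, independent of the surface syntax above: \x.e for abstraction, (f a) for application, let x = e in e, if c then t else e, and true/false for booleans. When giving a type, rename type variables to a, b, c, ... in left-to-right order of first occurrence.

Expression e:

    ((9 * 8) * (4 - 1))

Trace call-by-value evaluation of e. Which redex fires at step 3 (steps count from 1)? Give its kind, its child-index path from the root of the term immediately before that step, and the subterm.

Derivation:
step 0: ((9 * 8) * (4 - 1))
step 1: [delta@0] (72 * (4 - 1))
step 2: [delta@1] (72 * 3)
step 3: [delta@root] 216

Answer: delta at root : (72 * 3)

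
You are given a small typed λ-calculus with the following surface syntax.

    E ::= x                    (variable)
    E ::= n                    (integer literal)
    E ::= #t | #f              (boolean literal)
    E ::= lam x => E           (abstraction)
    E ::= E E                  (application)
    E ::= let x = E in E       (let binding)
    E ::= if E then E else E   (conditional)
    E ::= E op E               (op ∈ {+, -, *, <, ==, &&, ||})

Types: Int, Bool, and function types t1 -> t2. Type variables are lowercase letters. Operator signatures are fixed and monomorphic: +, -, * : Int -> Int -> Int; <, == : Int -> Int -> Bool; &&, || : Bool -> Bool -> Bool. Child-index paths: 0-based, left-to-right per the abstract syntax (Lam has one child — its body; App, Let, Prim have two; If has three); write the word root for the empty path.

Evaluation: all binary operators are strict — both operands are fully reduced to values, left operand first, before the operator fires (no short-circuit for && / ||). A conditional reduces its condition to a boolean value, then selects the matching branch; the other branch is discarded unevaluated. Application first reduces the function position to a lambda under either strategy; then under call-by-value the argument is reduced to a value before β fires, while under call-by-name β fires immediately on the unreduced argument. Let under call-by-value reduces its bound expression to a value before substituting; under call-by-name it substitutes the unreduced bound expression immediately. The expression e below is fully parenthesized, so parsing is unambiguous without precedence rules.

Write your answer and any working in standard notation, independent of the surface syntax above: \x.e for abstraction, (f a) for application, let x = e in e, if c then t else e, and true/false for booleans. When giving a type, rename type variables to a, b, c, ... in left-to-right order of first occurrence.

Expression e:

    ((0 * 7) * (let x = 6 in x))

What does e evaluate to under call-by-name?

Answer: 0

Trace:
step 0: ((0 * 7) * (let x = 6 in x))
step 1: [delta@0] (0 * (let x = 6 in x))
step 2: [let@1] (0 * 6)
step 3: [delta@root] 0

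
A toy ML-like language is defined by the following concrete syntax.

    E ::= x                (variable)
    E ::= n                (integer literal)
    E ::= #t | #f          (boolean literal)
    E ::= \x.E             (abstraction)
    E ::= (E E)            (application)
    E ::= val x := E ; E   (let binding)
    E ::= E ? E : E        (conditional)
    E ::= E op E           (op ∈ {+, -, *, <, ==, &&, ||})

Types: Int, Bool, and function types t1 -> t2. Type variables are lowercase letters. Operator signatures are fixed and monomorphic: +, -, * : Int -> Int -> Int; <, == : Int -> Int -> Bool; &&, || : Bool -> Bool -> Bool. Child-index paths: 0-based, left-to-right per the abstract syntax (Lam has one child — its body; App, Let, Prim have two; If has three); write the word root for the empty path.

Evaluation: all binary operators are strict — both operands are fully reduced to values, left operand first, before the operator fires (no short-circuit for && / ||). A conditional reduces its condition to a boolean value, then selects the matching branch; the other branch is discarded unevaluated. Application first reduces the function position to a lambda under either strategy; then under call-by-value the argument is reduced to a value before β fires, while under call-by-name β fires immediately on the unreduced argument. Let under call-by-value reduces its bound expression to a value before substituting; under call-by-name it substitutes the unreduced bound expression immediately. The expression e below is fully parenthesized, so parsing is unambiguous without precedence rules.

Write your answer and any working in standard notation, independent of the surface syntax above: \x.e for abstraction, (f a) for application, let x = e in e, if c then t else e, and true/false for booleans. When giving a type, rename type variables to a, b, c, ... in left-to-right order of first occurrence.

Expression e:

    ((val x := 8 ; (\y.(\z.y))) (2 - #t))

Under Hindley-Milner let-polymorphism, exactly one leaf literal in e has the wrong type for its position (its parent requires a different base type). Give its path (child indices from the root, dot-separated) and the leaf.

Answer: 1.1 : true

Working:
let x : Int
y : a
\z._ : b -> a
\y._ : a -> b -> a
  unify Int ~ Int
  unify Bool ~ Int
  FAIL: mismatch Bool ~ Int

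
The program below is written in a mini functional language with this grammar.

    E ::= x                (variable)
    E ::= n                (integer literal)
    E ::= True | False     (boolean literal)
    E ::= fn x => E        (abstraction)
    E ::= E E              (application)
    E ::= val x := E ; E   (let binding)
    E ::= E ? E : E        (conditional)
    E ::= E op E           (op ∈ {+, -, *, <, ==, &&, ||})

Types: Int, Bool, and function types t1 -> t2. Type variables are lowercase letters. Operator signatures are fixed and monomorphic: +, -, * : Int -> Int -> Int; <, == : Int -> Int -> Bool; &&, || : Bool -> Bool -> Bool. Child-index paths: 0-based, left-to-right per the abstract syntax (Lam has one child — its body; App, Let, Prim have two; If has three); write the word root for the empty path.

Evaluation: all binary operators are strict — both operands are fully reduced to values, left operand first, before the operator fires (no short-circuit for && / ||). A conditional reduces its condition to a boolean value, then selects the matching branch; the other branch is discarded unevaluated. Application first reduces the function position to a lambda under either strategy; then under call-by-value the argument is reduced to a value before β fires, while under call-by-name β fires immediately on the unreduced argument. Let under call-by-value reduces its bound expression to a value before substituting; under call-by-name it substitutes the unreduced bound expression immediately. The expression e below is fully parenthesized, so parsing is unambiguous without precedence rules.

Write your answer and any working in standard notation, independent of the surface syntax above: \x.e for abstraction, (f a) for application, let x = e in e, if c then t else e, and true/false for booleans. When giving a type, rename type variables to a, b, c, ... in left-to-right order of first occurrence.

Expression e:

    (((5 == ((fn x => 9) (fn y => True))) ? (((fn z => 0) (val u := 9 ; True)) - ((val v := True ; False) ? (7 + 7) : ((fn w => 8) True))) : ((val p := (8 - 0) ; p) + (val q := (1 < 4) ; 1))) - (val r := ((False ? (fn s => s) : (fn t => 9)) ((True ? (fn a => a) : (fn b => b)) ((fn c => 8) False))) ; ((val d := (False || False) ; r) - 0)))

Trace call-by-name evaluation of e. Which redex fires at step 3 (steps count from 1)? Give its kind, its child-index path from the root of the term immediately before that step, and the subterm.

Answer: if at 0 : (if false then (((\z.0) (let u = 9 in true)) - (if (let v = true in false) then (7 + 7) else ((\w.8) true))) else ((let p = (8 - 0) in p) + (let q = (1 < 4) in 1)))

Working:
step 0: ((if (5 == ((\x.9) (\y.true))) then (((\z.0) (let u = 9 in true)) - (if (let v = true in false) then (7 + 7) else ((\w.8) true))) else ((let p = (8 - 0) in p) + (let q = (1 < 4) in 1))) - (let r = ((if false then (\s.s) else (\t.9)) ((if true then (\a.a) else (\b.b)) ((\c.8) false))) in ((let d = (false || false) in r) - 0)))
step 1: [beta@0.0.1] ((if (5 == 9) then (((\z.0) (let u = 9 in true)) - (if (let v = true in false) then (7 + 7) else ((\w.8) true))) else ((let p = (8 - 0) in p) + (let q = (1 < 4) in 1))) - (let r = ((if false then (\s.s) else (\t.9)) ((if true then (\a.a) else (\b.b)) ((\c.8) false))) in ((let d = (false || false) in r) - 0)))
step 2: [delta@0.0] ((if false then (((\z.0) (let u = 9 in true)) - (if (let v = true in false) then (7 + 7) else ((\w.8) true))) else ((let p = (8 - 0) in p) + (let q = (1 < 4) in 1))) - (let r = ((if false then (\s.s) else (\t.9)) ((if true then (\a.a) else (\b.b)) ((\c.8) false))) in ((let d = (false || false) in r) - 0)))
step 3: [if@0] (((let p = (8 - 0) in p) + (let q = (1 < 4) in 1)) - (let r = ((if false then (\s.s) else (\t.9)) ((if true then (\a.a) else (\b.b)) ((\c.8) false))) in ((let d = (false || false) in r) - 0)))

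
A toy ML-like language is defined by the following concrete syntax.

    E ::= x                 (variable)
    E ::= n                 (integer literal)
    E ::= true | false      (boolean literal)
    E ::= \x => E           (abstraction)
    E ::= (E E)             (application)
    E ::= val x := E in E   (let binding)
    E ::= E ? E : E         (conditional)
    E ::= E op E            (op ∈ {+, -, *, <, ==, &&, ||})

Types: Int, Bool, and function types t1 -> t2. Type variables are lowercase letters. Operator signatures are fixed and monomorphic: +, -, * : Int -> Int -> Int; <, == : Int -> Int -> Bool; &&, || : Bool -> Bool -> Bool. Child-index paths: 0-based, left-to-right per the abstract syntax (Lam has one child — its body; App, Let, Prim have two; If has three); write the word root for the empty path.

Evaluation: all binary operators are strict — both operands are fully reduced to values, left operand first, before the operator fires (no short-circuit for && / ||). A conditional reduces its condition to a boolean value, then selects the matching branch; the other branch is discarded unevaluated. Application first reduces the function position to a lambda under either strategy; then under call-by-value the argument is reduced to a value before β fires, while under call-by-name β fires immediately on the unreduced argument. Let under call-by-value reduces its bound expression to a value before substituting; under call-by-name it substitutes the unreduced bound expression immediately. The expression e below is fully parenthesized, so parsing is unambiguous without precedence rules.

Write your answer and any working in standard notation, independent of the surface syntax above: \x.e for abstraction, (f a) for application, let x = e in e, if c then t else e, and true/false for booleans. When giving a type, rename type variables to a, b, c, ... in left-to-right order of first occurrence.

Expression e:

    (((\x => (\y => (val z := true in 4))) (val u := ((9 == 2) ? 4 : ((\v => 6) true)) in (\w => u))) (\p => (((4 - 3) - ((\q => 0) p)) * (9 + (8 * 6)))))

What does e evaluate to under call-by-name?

Working:
step 0: (((\x.(\y.(let z = true in 4))) (let u = (if (9 == 2) then 4 else ((\v.6) true)) in (\w.u))) (\p.(((4 - 3) - ((\q.0) p)) * (9 + (8 * 6)))))
step 1: [beta@0] ((\y.(let z = true in 4)) (\p.(((4 - 3) - ((\q.0) p)) * (9 + (8 * 6)))))
step 2: [beta@root] (let z = true in 4)
step 3: [let@root] 4

Answer: 4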